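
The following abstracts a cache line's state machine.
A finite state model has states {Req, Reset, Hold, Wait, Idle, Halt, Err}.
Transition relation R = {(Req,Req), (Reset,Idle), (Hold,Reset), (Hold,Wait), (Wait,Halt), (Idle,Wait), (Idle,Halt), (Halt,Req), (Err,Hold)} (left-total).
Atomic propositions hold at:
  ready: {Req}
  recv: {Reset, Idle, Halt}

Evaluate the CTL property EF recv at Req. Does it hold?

EF recv: least fixpoint, start Z0 = {Reset, Idle, Halt}, add states with some successor in Z. Z1 = {Reset, Hold, Wait, Idle, Halt}; Z2 = {Reset, Hold, Wait, Idle, Halt, Err}; fixed.
Sat(EF recv) = {Reset, Hold, Wait, Idle, Halt, Err}
Req ∉ Sat(EF recv) = {Reset, Hold, Wait, Idle, Halt, Err}, so the formula does not hold at Req.

No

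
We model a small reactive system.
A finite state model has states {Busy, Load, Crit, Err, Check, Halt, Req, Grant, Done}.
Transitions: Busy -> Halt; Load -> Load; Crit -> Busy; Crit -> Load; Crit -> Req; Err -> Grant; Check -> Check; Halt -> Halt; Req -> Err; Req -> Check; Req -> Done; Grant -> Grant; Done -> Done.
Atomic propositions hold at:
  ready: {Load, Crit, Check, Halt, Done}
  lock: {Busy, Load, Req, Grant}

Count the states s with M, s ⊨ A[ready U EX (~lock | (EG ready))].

7

Sat(~lock) = {Crit, Err, Check, Halt, Done}
EG ready: greatest fixpoint, start Z0 = {Load, Crit, Check, Halt, Done}, keep only states in Sat with some successor in Z. Already a fixed point.
Sat(EG ready) = {Load, Crit, Check, Halt, Done}
Sat(~lock | (EG ready)) = {Load, Crit, Err, Check, Halt, Done}
Sat(EX (~lock | (EG ready))) = {s : some successor in {Load, Crit, Err, Check, Halt, Done}} = {Busy, Load, Crit, Check, Halt, Req, Done}
A[ready U EX (~lock | (EG ready))]: least fixpoint, start Z0 = Sat(EX (~lock | (EG ready))) = {Busy, Load, Crit, Check, Halt, Req, Done}, add states in Sat(ready) with every successor in Z. Already a fixed point.
Sat(A[ready U EX (~lock | (EG ready))]) = {Busy, Load, Crit, Check, Halt, Req, Done}
|Sat(A[ready U EX (~lock | (EG ready))])| = |{Busy, Load, Crit, Check, Halt, Req, Done}| = 7.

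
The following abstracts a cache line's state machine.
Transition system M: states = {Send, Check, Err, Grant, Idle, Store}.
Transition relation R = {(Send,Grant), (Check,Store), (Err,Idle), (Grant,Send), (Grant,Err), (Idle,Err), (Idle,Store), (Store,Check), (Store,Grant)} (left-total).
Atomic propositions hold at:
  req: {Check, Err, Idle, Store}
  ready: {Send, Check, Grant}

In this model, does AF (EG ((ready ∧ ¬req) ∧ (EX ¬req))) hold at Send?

Sat(¬req) = {Send, Grant}
Sat(ready ∧ ¬req) = {Send, Grant}
Sat(EX ¬req) = {s : some successor in {Send, Grant}} = {Send, Grant, Store}
Sat((ready ∧ ¬req) ∧ (EX ¬req)) = {Send, Grant}
EG ((ready ∧ ¬req) ∧ (EX ¬req)): greatest fixpoint, start Z0 = {Send, Grant}, keep only states in Sat with some successor in Z. Already a fixed point.
Sat(EG ((ready ∧ ¬req) ∧ (EX ¬req))) = {Send, Grant}
AF (EG ((ready ∧ ¬req) ∧ (EX ¬req))): least fixpoint, start Z0 = {Send, Grant}, add states with every successor in Z. Already a fixed point.
Sat(AF (EG ((ready ∧ ¬req) ∧ (EX ¬req)))) = {Send, Grant}
Send ∈ Sat(AF (EG ((ready ∧ ¬req) ∧ (EX ¬req)))) = {Send, Grant}, so the formula holds at Send.

Yes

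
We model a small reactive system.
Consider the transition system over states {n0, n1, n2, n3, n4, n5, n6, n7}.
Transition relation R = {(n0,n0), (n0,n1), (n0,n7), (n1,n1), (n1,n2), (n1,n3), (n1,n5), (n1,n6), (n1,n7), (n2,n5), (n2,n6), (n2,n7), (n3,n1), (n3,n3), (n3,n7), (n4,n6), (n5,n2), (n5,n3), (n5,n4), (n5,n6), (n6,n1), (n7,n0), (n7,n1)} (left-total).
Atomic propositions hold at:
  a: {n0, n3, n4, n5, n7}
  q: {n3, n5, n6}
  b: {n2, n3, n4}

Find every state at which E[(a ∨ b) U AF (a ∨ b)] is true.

{n0, n2, n3, n4, n5, n7}

Sat(a ∨ b) = {n0, n2, n3, n4, n5, n7}
AF (a ∨ b): least fixpoint, start Z0 = {n0, n2, n3, n4, n5, n7}, add states with every successor in Z. Already a fixed point.
Sat(AF (a ∨ b)) = {n0, n2, n3, n4, n5, n7}
E[(a ∨ b) U AF (a ∨ b)]: least fixpoint, start Z0 = Sat(AF (a ∨ b)) = {n0, n2, n3, n4, n5, n7}, add states in Sat(a ∨ b) with some successor in Z. Already a fixed point.
Sat(E[(a ∨ b) U AF (a ∨ b)]) = {n0, n2, n3, n4, n5, n7}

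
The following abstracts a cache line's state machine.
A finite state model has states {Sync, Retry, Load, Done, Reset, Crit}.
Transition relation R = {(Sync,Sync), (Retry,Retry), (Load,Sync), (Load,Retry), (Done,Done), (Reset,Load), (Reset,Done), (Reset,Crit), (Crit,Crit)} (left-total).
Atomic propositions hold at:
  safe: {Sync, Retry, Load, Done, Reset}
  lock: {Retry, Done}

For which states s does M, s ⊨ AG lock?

AG lock: greatest fixpoint, start Z0 = {Retry, Done}, keep only states in Sat with every successor in Z. Already a fixed point.
Sat(AG lock) = {Retry, Done}

{Retry, Done}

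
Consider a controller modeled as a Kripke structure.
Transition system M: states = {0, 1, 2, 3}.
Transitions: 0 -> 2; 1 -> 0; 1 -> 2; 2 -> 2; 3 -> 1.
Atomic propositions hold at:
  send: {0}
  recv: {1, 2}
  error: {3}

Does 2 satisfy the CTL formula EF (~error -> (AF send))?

No

Sat(~error) = {0, 1, 2}
AF send: least fixpoint, start Z0 = {0}, add states with every successor in Z. Already a fixed point.
Sat(AF send) = {0}
Sat(~error -> (AF send)) = {0, 3}
EF (~error -> (AF send)): least fixpoint, start Z0 = {0, 3}, add states with some successor in Z. Z1 = {0, 1, 3}; fixed.
Sat(EF (~error -> (AF send))) = {0, 1, 3}
2 ∉ Sat(EF (~error -> (AF send))) = {0, 1, 3}, so the formula does not hold at 2.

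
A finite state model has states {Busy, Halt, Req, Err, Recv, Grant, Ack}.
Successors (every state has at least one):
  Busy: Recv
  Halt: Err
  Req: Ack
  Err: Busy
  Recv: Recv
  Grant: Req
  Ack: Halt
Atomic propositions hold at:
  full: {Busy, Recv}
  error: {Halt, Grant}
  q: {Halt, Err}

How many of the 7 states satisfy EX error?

Sat(EX error) = {s : some successor in {Halt, Grant}} = {Ack}
|Sat(EX error)| = |{Ack}| = 1.

1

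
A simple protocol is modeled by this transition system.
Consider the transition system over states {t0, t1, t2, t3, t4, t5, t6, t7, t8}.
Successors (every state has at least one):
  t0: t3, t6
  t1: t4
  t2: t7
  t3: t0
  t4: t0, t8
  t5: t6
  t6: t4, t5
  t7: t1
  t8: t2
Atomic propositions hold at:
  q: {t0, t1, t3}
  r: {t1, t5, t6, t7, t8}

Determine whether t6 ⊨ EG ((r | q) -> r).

Yes

Sat(r | q) = {t0, t1, t3, t5, t6, t7, t8}
Sat((r | q) -> r) = {t1, t2, t4, t5, t6, t7, t8}
EG ((r | q) -> r): greatest fixpoint, start Z0 = {t1, t2, t4, t5, t6, t7, t8}, keep only states in Sat with some successor in Z. Already a fixed point.
Sat(EG ((r | q) -> r)) = {t1, t2, t4, t5, t6, t7, t8}
t6 ∈ Sat(EG ((r | q) -> r)) = {t1, t2, t4, t5, t6, t7, t8}, so the formula holds at t6.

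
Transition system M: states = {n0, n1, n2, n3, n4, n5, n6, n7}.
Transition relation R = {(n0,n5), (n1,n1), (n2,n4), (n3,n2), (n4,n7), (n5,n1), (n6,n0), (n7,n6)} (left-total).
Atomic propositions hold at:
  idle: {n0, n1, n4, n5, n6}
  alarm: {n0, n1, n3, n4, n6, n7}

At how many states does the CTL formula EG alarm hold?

1

EG alarm: greatest fixpoint, start Z0 = {n0, n1, n3, n4, n6, n7}, keep only states in Sat with some successor in Z. Z1 = {n1, n4, n6, n7}; Z2 = {n1, n4, n7}; Z3 = {n1, n4}; Z4 = {n1}; fixed.
Sat(EG alarm) = {n1}
|Sat(EG alarm)| = |{n1}| = 1.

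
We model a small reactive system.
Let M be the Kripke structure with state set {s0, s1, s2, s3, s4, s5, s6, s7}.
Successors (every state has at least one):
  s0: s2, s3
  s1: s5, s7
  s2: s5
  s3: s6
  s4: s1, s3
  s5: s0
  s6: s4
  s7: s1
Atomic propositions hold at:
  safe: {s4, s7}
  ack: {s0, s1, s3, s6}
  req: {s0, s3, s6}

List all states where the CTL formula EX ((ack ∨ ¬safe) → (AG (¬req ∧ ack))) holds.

Sat(¬safe) = {s0, s1, s2, s3, s5, s6}
Sat(ack ∨ ¬safe) = {s0, s1, s2, s3, s5, s6}
Sat(¬req) = {s1, s2, s4, s5, s7}
Sat(¬req ∧ ack) = {s1}
AG (¬req ∧ ack): greatest fixpoint, start Z0 = {s1}, keep only states in Sat with every successor in Z. Z1 = ∅; fixed.
Sat(AG (¬req ∧ ack)) = ∅
Sat((ack ∨ ¬safe) → (AG (¬req ∧ ack))) = {s4, s7}
Sat(EX ((ack ∨ ¬safe) → (AG (¬req ∧ ack)))) = {s : some successor in {s4, s7}} = {s1, s6}

{s1, s6}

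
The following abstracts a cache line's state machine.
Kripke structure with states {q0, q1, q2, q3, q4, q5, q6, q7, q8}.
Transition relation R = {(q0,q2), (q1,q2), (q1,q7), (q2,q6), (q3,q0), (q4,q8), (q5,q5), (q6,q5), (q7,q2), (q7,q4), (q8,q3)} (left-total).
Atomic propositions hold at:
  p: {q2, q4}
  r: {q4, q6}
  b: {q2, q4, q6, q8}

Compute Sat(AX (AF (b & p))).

Sat(b & p) = {q2, q4}
AF (b & p): least fixpoint, start Z0 = {q2, q4}, add states with every successor in Z. Z1 = {q0, q2, q4, q7}; Z2 = {q0, q1, q2, q3, q4, q7}; Z3 = {q0, q1, q2, q3, q4, q7, q8}; fixed.
Sat(AF (b & p)) = {q0, q1, q2, q3, q4, q7, q8}
Sat(AX (AF (b & p))) = {s : every successor in {q0, q1, q2, q3, q4, q7, q8}} = {q0, q1, q3, q4, q7, q8}

{q0, q1, q3, q4, q7, q8}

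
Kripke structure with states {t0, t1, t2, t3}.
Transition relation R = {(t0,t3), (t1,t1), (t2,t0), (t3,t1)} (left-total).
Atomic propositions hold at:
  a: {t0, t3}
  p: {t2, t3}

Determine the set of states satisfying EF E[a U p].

E[a U p]: least fixpoint, start Z0 = Sat(p) = {t2, t3}, add states in Sat(a) with some successor in Z. Z1 = {t0, t2, t3}; fixed.
Sat(E[a U p]) = {t0, t2, t3}
EF E[a U p]: least fixpoint, start Z0 = {t0, t2, t3}, add states with some successor in Z. Already a fixed point.
Sat(EF E[a U p]) = {t0, t2, t3}

{t0, t2, t3}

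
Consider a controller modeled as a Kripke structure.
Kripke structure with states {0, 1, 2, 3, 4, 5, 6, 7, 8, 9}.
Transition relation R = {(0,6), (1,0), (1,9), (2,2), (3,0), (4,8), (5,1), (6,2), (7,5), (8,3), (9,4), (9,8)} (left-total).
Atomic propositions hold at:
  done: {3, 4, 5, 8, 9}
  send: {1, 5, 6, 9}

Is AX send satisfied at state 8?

Sat(AX send) = {s : every successor in {1, 5, 6, 9}} = {0, 5, 7}
8 ∉ Sat(AX send) = {0, 5, 7}, so the formula does not hold at 8.

No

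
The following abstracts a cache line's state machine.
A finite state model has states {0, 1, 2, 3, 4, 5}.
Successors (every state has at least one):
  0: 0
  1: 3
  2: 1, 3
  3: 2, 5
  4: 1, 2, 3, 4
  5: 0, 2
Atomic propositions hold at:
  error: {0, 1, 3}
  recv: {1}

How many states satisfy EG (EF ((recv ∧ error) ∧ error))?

Sat(recv ∧ error) = {1}
Sat((recv ∧ error) ∧ error) = {1}
EF ((recv ∧ error) ∧ error): least fixpoint, start Z0 = {1}, add states with some successor in Z. Z1 = {1, 2, 4}; Z2 = {1, 2, 3, 4, 5}; fixed.
Sat(EF ((recv ∧ error) ∧ error)) = {1, 2, 3, 4, 5}
EG (EF ((recv ∧ error) ∧ error)): greatest fixpoint, start Z0 = {1, 2, 3, 4, 5}, keep only states in Sat with some successor in Z. Already a fixed point.
Sat(EG (EF ((recv ∧ error) ∧ error))) = {1, 2, 3, 4, 5}
|Sat(EG (EF ((recv ∧ error) ∧ error)))| = |{1, 2, 3, 4, 5}| = 5.

5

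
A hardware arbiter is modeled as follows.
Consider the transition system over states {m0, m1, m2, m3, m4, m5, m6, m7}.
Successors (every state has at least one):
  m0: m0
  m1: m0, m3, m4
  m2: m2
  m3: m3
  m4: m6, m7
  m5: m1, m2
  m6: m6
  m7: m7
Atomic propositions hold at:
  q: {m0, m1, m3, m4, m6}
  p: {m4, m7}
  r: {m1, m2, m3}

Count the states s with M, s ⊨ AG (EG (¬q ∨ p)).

2

Sat(¬q) = {m2, m5, m7}
Sat(¬q ∨ p) = {m2, m4, m5, m7}
EG (¬q ∨ p): greatest fixpoint, start Z0 = {m2, m4, m5, m7}, keep only states in Sat with some successor in Z. Already a fixed point.
Sat(EG (¬q ∨ p)) = {m2, m4, m5, m7}
AG (EG (¬q ∨ p)): greatest fixpoint, start Z0 = {m2, m4, m5, m7}, keep only states in Sat with every successor in Z. Z1 = {m2, m7}; fixed.
Sat(AG (EG (¬q ∨ p))) = {m2, m7}
|Sat(AG (EG (¬q ∨ p)))| = |{m2, m7}| = 2.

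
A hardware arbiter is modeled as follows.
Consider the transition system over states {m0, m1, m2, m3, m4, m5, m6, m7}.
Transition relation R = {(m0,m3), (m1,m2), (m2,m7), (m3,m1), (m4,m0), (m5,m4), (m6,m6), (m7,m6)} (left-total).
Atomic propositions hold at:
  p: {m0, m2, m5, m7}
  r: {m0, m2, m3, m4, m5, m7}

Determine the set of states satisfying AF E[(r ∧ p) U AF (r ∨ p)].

Sat(r ∧ p) = {m0, m2, m5, m7}
Sat(r ∨ p) = {m0, m2, m3, m4, m5, m7}
AF (r ∨ p): least fixpoint, start Z0 = {m0, m2, m3, m4, m5, m7}, add states with every successor in Z. Z1 = {m0, m1, m2, m3, m4, m5, m7}; fixed.
Sat(AF (r ∨ p)) = {m0, m1, m2, m3, m4, m5, m7}
E[(r ∧ p) U AF (r ∨ p)]: least fixpoint, start Z0 = Sat(AF (r ∨ p)) = {m0, m1, m2, m3, m4, m5, m7}, add states in Sat(r ∧ p) with some successor in Z. Already a fixed point.
Sat(E[(r ∧ p) U AF (r ∨ p)]) = {m0, m1, m2, m3, m4, m5, m7}
AF E[(r ∧ p) U AF (r ∨ p)]: least fixpoint, start Z0 = {m0, m1, m2, m3, m4, m5, m7}, add states with every successor in Z. Already a fixed point.
Sat(AF E[(r ∧ p) U AF (r ∨ p)]) = {m0, m1, m2, m3, m4, m5, m7}

{m0, m1, m2, m3, m4, m5, m7}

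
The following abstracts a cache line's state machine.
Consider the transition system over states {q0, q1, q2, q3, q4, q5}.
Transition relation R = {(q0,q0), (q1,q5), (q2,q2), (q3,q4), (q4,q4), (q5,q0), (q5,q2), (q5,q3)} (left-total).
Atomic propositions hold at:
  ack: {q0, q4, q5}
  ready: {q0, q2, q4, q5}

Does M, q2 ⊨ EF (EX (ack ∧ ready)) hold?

No

Sat(ack ∧ ready) = {q0, q4, q5}
Sat(EX (ack ∧ ready)) = {s : some successor in {q0, q4, q5}} = {q0, q1, q3, q4, q5}
EF (EX (ack ∧ ready)): least fixpoint, start Z0 = {q0, q1, q3, q4, q5}, add states with some successor in Z. Already a fixed point.
Sat(EF (EX (ack ∧ ready))) = {q0, q1, q3, q4, q5}
q2 ∉ Sat(EF (EX (ack ∧ ready))) = {q0, q1, q3, q4, q5}, so the formula does not hold at q2.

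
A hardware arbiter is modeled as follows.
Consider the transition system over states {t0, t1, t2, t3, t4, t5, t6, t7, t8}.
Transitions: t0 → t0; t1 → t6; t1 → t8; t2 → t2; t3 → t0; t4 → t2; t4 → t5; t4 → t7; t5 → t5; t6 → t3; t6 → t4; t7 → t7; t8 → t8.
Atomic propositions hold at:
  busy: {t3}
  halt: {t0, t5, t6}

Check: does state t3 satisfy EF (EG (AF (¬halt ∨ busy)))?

No

Sat(¬halt) = {t1, t2, t3, t4, t7, t8}
Sat(¬halt ∨ busy) = {t1, t2, t3, t4, t7, t8}
AF (¬halt ∨ busy): least fixpoint, start Z0 = {t1, t2, t3, t4, t7, t8}, add states with every successor in Z. Z1 = {t1, t2, t3, t4, t6, t7, t8}; fixed.
Sat(AF (¬halt ∨ busy)) = {t1, t2, t3, t4, t6, t7, t8}
EG (AF (¬halt ∨ busy)): greatest fixpoint, start Z0 = {t1, t2, t3, t4, t6, t7, t8}, keep only states in Sat with some successor in Z. Z1 = {t1, t2, t4, t6, t7, t8}; fixed.
Sat(EG (AF (¬halt ∨ busy))) = {t1, t2, t4, t6, t7, t8}
EF (EG (AF (¬halt ∨ busy))): least fixpoint, start Z0 = {t1, t2, t4, t6, t7, t8}, add states with some successor in Z. Already a fixed point.
Sat(EF (EG (AF (¬halt ∨ busy)))) = {t1, t2, t4, t6, t7, t8}
t3 ∉ Sat(EF (EG (AF (¬halt ∨ busy)))) = {t1, t2, t4, t6, t7, t8}, so the formula does not hold at t3.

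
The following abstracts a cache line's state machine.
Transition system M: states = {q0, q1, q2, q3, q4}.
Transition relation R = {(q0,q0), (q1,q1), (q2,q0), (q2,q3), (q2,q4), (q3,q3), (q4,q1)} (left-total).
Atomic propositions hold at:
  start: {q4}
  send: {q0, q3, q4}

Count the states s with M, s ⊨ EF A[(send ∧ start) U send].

4

Sat(send ∧ start) = {q4}
A[(send ∧ start) U send]: least fixpoint, start Z0 = Sat(send) = {q0, q3, q4}, add states in Sat(send ∧ start) with every successor in Z. Already a fixed point.
Sat(A[(send ∧ start) U send]) = {q0, q3, q4}
EF A[(send ∧ start) U send]: least fixpoint, start Z0 = {q0, q3, q4}, add states with some successor in Z. Z1 = {q0, q2, q3, q4}; fixed.
Sat(EF A[(send ∧ start) U send]) = {q0, q2, q3, q4}
|Sat(EF A[(send ∧ start) U send])| = |{q0, q2, q3, q4}| = 4.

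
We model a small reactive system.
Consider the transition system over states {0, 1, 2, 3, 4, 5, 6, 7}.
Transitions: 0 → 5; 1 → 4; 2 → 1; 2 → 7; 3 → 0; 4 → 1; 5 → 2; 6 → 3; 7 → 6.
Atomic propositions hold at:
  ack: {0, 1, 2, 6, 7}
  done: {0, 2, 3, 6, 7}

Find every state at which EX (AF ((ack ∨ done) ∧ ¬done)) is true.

{1, 2, 4}

Sat(ack ∨ done) = {0, 1, 2, 3, 6, 7}
Sat(¬done) = {1, 4, 5}
Sat((ack ∨ done) ∧ ¬done) = {1}
AF ((ack ∨ done) ∧ ¬done): least fixpoint, start Z0 = {1}, add states with every successor in Z. Z1 = {1, 4}; fixed.
Sat(AF ((ack ∨ done) ∧ ¬done)) = {1, 4}
Sat(EX (AF ((ack ∨ done) ∧ ¬done))) = {s : some successor in {1, 4}} = {1, 2, 4}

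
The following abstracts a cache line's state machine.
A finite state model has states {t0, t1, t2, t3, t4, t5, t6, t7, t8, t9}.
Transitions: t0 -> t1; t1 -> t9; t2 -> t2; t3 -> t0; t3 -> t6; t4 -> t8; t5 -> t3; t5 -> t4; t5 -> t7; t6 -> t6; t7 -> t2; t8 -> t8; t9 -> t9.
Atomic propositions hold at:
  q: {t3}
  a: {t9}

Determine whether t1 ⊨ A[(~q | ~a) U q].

Sat(~q) = {t0, t1, t2, t4, t5, t6, t7, t8, t9}
Sat(~a) = {t0, t1, t2, t3, t4, t5, t6, t7, t8}
Sat(~q | ~a) = {t0, t1, t2, t3, t4, t5, t6, t7, t8, t9}
A[(~q | ~a) U q]: least fixpoint, start Z0 = Sat(q) = {t3}, add states in Sat(~q | ~a) with every successor in Z. Already a fixed point.
Sat(A[(~q | ~a) U q]) = {t3}
t1 ∉ Sat(A[(~q | ~a) U q]) = {t3}, so the formula does not hold at t1.

No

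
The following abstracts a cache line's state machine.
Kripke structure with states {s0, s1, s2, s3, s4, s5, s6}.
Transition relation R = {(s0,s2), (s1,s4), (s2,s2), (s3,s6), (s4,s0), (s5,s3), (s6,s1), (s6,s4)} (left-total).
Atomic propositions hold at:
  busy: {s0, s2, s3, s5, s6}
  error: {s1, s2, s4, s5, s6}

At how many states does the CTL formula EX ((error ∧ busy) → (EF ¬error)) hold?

5

Sat(error ∧ busy) = {s2, s5, s6}
Sat(¬error) = {s0, s3}
EF ¬error: least fixpoint, start Z0 = {s0, s3}, add states with some successor in Z. Z1 = {s0, s3, s4, s5}; Z2 = {s0, s1, s3, s4, s5, s6}; fixed.
Sat(EF ¬error) = {s0, s1, s3, s4, s5, s6}
Sat((error ∧ busy) → (EF ¬error)) = {s0, s1, s3, s4, s5, s6}
Sat(EX ((error ∧ busy) → (EF ¬error))) = {s : some successor in {s0, s1, s3, s4, s5, s6}} = {s1, s3, s4, s5, s6}
|Sat(EX ((error ∧ busy) → (EF ¬error)))| = |{s1, s3, s4, s5, s6}| = 5.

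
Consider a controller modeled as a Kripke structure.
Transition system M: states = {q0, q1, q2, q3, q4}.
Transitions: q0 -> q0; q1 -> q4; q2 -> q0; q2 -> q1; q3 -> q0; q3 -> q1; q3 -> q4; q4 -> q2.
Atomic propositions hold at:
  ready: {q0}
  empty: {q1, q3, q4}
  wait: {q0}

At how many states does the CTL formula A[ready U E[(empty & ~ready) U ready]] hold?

Sat(~ready) = {q1, q2, q3, q4}
Sat(empty & ~ready) = {q1, q3, q4}
E[(empty & ~ready) U ready]: least fixpoint, start Z0 = Sat(ready) = {q0}, add states in Sat(empty & ~ready) with some successor in Z. Z1 = {q0, q3}; fixed.
Sat(E[(empty & ~ready) U ready]) = {q0, q3}
A[ready U E[(empty & ~ready) U ready]]: least fixpoint, start Z0 = Sat(E[(empty & ~ready) U ready]) = {q0, q3}, add states in Sat(ready) with every successor in Z. Already a fixed point.
Sat(A[ready U E[(empty & ~ready) U ready]]) = {q0, q3}
|Sat(A[ready U E[(empty & ~ready) U ready]])| = |{q0, q3}| = 2.

2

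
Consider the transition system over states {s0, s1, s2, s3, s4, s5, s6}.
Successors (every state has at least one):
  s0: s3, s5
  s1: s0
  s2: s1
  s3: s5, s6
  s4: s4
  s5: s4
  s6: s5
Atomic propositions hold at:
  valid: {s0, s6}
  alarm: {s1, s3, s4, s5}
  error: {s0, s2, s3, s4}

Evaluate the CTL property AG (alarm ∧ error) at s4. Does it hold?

Yes

Sat(alarm ∧ error) = {s3, s4}
AG (alarm ∧ error): greatest fixpoint, start Z0 = {s3, s4}, keep only states in Sat with every successor in Z. Z1 = {s4}; fixed.
Sat(AG (alarm ∧ error)) = {s4}
s4 ∈ Sat(AG (alarm ∧ error)) = {s4}, so the formula holds at s4.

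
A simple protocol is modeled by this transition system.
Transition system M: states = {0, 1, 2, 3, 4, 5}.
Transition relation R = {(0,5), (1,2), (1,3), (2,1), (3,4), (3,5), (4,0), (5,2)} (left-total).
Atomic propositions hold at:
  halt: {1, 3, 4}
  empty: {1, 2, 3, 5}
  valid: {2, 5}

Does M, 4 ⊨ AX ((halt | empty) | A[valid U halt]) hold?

No

Sat(halt | empty) = {1, 2, 3, 4, 5}
A[valid U halt]: least fixpoint, start Z0 = Sat(halt) = {1, 3, 4}, add states in Sat(valid) with every successor in Z. Z1 = {1, 2, 3, 4}; Z2 = {1, 2, 3, 4, 5}; fixed.
Sat(A[valid U halt]) = {1, 2, 3, 4, 5}
Sat((halt | empty) | A[valid U halt]) = {1, 2, 3, 4, 5}
Sat(AX ((halt | empty) | A[valid U halt])) = {s : every successor in {1, 2, 3, 4, 5}} = {0, 1, 2, 3, 5}
4 ∉ Sat(AX ((halt | empty) | A[valid U halt])) = {0, 1, 2, 3, 5}, so the formula does not hold at 4.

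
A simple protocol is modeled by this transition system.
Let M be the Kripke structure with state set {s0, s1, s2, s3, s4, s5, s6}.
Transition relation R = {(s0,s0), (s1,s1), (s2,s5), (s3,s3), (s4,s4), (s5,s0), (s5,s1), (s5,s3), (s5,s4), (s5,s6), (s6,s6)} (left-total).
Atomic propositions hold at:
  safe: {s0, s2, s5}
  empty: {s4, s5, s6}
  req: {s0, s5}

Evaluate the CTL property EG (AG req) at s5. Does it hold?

No

AG req: greatest fixpoint, start Z0 = {s0, s5}, keep only states in Sat with every successor in Z. Z1 = {s0}; fixed.
Sat(AG req) = {s0}
EG (AG req): greatest fixpoint, start Z0 = {s0}, keep only states in Sat with some successor in Z. Already a fixed point.
Sat(EG (AG req)) = {s0}
s5 ∉ Sat(EG (AG req)) = {s0}, so the formula does not hold at s5.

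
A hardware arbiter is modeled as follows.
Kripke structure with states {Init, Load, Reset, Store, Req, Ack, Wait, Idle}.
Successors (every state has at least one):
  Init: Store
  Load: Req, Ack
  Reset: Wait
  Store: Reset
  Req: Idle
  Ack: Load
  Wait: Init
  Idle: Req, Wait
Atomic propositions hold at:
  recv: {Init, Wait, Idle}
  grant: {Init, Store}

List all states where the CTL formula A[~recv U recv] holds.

{Init, Reset, Store, Req, Wait, Idle}

Sat(~recv) = {Load, Reset, Store, Req, Ack}
A[~recv U recv]: least fixpoint, start Z0 = Sat(recv) = {Init, Wait, Idle}, add states in Sat(~recv) with every successor in Z. Z1 = {Init, Reset, Req, Wait, Idle}; Z2 = {Init, Reset, Store, Req, Wait, Idle}; fixed.
Sat(A[~recv U recv]) = {Init, Reset, Store, Req, Wait, Idle}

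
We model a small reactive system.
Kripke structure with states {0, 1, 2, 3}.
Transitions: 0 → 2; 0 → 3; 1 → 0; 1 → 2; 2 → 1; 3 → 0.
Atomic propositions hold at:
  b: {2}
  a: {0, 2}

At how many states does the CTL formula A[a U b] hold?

1

A[a U b]: least fixpoint, start Z0 = Sat(b) = {2}, add states in Sat(a) with every successor in Z. Already a fixed point.
Sat(A[a U b]) = {2}
|Sat(A[a U b])| = |{2}| = 1.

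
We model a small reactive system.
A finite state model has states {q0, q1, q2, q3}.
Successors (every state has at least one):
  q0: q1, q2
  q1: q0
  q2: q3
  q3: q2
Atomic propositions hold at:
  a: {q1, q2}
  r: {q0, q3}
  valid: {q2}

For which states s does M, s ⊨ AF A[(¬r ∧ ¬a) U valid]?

Sat(¬r) = {q1, q2}
Sat(¬a) = {q0, q3}
Sat(¬r ∧ ¬a) = ∅
A[(¬r ∧ ¬a) U valid]: least fixpoint, start Z0 = Sat(valid) = {q2}, add states in Sat(¬r ∧ ¬a) with every successor in Z. Already a fixed point.
Sat(A[(¬r ∧ ¬a) U valid]) = {q2}
AF A[(¬r ∧ ¬a) U valid]: least fixpoint, start Z0 = {q2}, add states with every successor in Z. Z1 = {q2, q3}; fixed.
Sat(AF A[(¬r ∧ ¬a) U valid]) = {q2, q3}

{q2, q3}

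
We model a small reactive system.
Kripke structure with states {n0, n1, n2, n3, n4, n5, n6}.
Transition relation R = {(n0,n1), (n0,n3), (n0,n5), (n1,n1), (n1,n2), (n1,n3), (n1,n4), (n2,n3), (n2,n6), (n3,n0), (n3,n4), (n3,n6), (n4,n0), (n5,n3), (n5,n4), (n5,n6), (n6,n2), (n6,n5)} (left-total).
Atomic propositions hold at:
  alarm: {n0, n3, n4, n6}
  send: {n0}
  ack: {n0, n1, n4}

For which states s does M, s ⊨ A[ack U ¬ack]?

{n2, n3, n5, n6}

Sat(¬ack) = {n2, n3, n5, n6}
A[ack U ¬ack]: least fixpoint, start Z0 = Sat(¬ack) = {n2, n3, n5, n6}, add states in Sat(ack) with every successor in Z. Already a fixed point.
Sat(A[ack U ¬ack]) = {n2, n3, n5, n6}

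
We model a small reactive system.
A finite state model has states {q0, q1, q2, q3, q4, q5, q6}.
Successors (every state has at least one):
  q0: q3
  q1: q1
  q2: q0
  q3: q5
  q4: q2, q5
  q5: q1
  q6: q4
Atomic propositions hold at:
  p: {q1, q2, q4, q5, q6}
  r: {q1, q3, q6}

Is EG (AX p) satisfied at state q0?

No

Sat(AX p) = {s : every successor in {q1, q2, q4, q5, q6}} = {q1, q3, q4, q5, q6}
EG (AX p): greatest fixpoint, start Z0 = {q1, q3, q4, q5, q6}, keep only states in Sat with some successor in Z. Already a fixed point.
Sat(EG (AX p)) = {q1, q3, q4, q5, q6}
q0 ∉ Sat(EG (AX p)) = {q1, q3, q4, q5, q6}, so the formula does not hold at q0.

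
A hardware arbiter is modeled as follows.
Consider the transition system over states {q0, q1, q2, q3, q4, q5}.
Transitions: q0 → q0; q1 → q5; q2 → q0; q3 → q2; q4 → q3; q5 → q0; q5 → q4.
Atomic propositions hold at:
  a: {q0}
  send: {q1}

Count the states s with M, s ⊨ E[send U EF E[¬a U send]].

Sat(¬a) = {q1, q2, q3, q4, q5}
E[¬a U send]: least fixpoint, start Z0 = Sat(send) = {q1}, add states in Sat(¬a) with some successor in Z. Already a fixed point.
Sat(E[¬a U send]) = {q1}
EF E[¬a U send]: least fixpoint, start Z0 = {q1}, add states with some successor in Z. Already a fixed point.
Sat(EF E[¬a U send]) = {q1}
E[send U EF E[¬a U send]]: least fixpoint, start Z0 = Sat(EF E[¬a U send]) = {q1}, add states in Sat(send) with some successor in Z. Already a fixed point.
Sat(E[send U EF E[¬a U send]]) = {q1}
|Sat(E[send U EF E[¬a U send]])| = |{q1}| = 1.

1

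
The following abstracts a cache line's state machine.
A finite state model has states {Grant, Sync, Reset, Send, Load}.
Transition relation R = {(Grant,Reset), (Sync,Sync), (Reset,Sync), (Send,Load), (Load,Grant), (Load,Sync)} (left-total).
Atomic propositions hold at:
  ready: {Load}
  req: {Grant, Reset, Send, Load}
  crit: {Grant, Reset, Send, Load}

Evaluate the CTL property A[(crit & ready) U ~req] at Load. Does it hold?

No

Sat(crit & ready) = {Load}
Sat(~req) = {Sync}
A[(crit & ready) U ~req]: least fixpoint, start Z0 = Sat(~req) = {Sync}, add states in Sat(crit & ready) with every successor in Z. Already a fixed point.
Sat(A[(crit & ready) U ~req]) = {Sync}
Load ∉ Sat(A[(crit & ready) U ~req]) = {Sync}, so the formula does not hold at Load.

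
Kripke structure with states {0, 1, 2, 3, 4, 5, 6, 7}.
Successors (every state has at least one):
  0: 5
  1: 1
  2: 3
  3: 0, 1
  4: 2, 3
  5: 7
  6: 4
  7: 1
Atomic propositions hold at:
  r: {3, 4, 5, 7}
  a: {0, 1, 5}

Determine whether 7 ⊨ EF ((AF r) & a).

AF r: least fixpoint, start Z0 = {3, 4, 5, 7}, add states with every successor in Z. Z1 = {0, 2, 3, 4, 5, 6, 7}; fixed.
Sat(AF r) = {0, 2, 3, 4, 5, 6, 7}
Sat((AF r) & a) = {0, 5}
EF ((AF r) & a): least fixpoint, start Z0 = {0, 5}, add states with some successor in Z. Z1 = {0, 3, 5}; Z2 = {0, 2, 3, 4, 5}; Z3 = {0, 2, 3, 4, 5, 6}; fixed.
Sat(EF ((AF r) & a)) = {0, 2, 3, 4, 5, 6}
7 ∉ Sat(EF ((AF r) & a)) = {0, 2, 3, 4, 5, 6}, so the formula does not hold at 7.

No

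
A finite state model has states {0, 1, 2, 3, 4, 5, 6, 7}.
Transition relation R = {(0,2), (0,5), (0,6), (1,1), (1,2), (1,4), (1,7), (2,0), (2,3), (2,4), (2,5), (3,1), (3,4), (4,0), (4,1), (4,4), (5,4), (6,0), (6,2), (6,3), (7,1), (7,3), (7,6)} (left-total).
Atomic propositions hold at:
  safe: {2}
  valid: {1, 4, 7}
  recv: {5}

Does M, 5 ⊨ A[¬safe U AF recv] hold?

Yes

Sat(¬safe) = {0, 1, 3, 4, 5, 6, 7}
AF recv: least fixpoint, start Z0 = {5}, add states with every successor in Z. Already a fixed point.
Sat(AF recv) = {5}
A[¬safe U AF recv]: least fixpoint, start Z0 = Sat(AF recv) = {5}, add states in Sat(¬safe) with every successor in Z. Already a fixed point.
Sat(A[¬safe U AF recv]) = {5}
5 ∈ Sat(A[¬safe U AF recv]) = {5}, so the formula holds at 5.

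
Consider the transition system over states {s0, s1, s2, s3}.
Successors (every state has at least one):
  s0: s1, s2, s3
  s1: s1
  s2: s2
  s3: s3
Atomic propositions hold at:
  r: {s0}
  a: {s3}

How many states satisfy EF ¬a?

3

Sat(¬a) = {s0, s1, s2}
EF ¬a: least fixpoint, start Z0 = {s0, s1, s2}, add states with some successor in Z. Already a fixed point.
Sat(EF ¬a) = {s0, s1, s2}
|Sat(EF ¬a)| = |{s0, s1, s2}| = 3.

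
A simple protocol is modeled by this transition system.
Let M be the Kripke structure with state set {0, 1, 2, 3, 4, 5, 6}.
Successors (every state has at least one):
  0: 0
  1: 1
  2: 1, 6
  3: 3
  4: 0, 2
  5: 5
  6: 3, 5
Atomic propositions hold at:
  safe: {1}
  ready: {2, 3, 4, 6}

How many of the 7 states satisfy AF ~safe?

6

Sat(~safe) = {0, 2, 3, 4, 5, 6}
AF ~safe: least fixpoint, start Z0 = {0, 2, 3, 4, 5, 6}, add states with every successor in Z. Already a fixed point.
Sat(AF ~safe) = {0, 2, 3, 4, 5, 6}
|Sat(AF ~safe)| = |{0, 2, 3, 4, 5, 6}| = 6.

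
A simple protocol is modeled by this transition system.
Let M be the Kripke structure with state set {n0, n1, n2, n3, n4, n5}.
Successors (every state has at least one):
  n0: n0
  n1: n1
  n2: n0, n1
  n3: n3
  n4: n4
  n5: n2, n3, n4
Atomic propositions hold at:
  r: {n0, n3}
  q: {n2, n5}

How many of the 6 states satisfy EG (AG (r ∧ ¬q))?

2

Sat(¬q) = {n0, n1, n3, n4}
Sat(r ∧ ¬q) = {n0, n3}
AG (r ∧ ¬q): greatest fixpoint, start Z0 = {n0, n3}, keep only states in Sat with every successor in Z. Already a fixed point.
Sat(AG (r ∧ ¬q)) = {n0, n3}
EG (AG (r ∧ ¬q)): greatest fixpoint, start Z0 = {n0, n3}, keep only states in Sat with some successor in Z. Already a fixed point.
Sat(EG (AG (r ∧ ¬q))) = {n0, n3}
|Sat(EG (AG (r ∧ ¬q)))| = |{n0, n3}| = 2.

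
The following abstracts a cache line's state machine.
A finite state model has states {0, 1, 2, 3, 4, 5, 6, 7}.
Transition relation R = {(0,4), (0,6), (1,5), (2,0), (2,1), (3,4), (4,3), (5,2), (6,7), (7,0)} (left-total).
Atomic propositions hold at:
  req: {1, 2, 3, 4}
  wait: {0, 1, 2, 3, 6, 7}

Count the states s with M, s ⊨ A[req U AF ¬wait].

4

Sat(¬wait) = {4, 5}
AF ¬wait: least fixpoint, start Z0 = {4, 5}, add states with every successor in Z. Z1 = {1, 3, 4, 5}; fixed.
Sat(AF ¬wait) = {1, 3, 4, 5}
A[req U AF ¬wait]: least fixpoint, start Z0 = Sat(AF ¬wait) = {1, 3, 4, 5}, add states in Sat(req) with every successor in Z. Already a fixed point.
Sat(A[req U AF ¬wait]) = {1, 3, 4, 5}
|Sat(A[req U AF ¬wait])| = |{1, 3, 4, 5}| = 4.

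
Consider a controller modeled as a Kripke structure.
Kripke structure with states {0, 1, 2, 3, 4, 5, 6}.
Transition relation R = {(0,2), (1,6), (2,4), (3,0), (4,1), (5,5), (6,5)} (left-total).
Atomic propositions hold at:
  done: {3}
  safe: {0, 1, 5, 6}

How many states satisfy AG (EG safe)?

EG safe: greatest fixpoint, start Z0 = {0, 1, 5, 6}, keep only states in Sat with some successor in Z. Z1 = {1, 5, 6}; fixed.
Sat(EG safe) = {1, 5, 6}
AG (EG safe): greatest fixpoint, start Z0 = {1, 5, 6}, keep only states in Sat with every successor in Z. Already a fixed point.
Sat(AG (EG safe)) = {1, 5, 6}
|Sat(AG (EG safe))| = |{1, 5, 6}| = 3.

3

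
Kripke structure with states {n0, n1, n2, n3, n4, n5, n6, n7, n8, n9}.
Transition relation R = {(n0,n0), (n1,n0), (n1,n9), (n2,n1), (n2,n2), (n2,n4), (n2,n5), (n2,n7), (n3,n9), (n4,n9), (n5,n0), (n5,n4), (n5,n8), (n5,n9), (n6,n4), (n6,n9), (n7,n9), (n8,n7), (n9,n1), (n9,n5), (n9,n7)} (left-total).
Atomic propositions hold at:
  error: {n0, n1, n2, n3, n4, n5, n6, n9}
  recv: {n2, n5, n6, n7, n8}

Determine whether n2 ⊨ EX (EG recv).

EG recv: greatest fixpoint, start Z0 = {n2, n5, n6, n7, n8}, keep only states in Sat with some successor in Z. Z1 = {n2, n5, n8}; Z2 = {n2, n5}; Z3 = {n2}; fixed.
Sat(EG recv) = {n2}
Sat(EX (EG recv)) = {s : some successor in {n2}} = {n2}
n2 ∈ Sat(EX (EG recv)) = {n2}, so the formula holds at n2.

Yes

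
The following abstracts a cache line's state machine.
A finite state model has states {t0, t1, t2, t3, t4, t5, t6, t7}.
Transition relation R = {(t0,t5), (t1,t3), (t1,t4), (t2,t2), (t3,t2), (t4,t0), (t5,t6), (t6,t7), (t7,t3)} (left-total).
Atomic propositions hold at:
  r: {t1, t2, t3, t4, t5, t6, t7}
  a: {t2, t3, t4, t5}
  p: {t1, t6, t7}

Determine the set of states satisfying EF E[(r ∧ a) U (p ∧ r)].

{t0, t1, t4, t5, t6, t7}

Sat(r ∧ a) = {t2, t3, t4, t5}
Sat(p ∧ r) = {t1, t6, t7}
E[(r ∧ a) U (p ∧ r)]: least fixpoint, start Z0 = Sat((p ∧ r)) = {t1, t6, t7}, add states in Sat(r ∧ a) with some successor in Z. Z1 = {t1, t5, t6, t7}; fixed.
Sat(E[(r ∧ a) U (p ∧ r)]) = {t1, t5, t6, t7}
EF E[(r ∧ a) U (p ∧ r)]: least fixpoint, start Z0 = {t1, t5, t6, t7}, add states with some successor in Z. Z1 = {t0, t1, t5, t6, t7}; Z2 = {t0, t1, t4, t5, t6, t7}; fixed.
Sat(EF E[(r ∧ a) U (p ∧ r)]) = {t0, t1, t4, t5, t6, t7}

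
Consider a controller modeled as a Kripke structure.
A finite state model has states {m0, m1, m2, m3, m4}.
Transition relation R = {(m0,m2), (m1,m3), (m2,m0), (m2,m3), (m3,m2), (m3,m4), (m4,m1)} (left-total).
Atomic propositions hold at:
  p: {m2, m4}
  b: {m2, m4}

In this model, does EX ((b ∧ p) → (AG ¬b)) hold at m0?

No

Sat(b ∧ p) = {m2, m4}
Sat(¬b) = {m0, m1, m3}
AG ¬b: greatest fixpoint, start Z0 = {m0, m1, m3}, keep only states in Sat with every successor in Z. Z1 = {m1}; Z2 = ∅; fixed.
Sat(AG ¬b) = ∅
Sat((b ∧ p) → (AG ¬b)) = {m0, m1, m3}
Sat(EX ((b ∧ p) → (AG ¬b))) = {s : some successor in {m0, m1, m3}} = {m1, m2, m4}
m0 ∉ Sat(EX ((b ∧ p) → (AG ¬b))) = {m1, m2, m4}, so the formula does not hold at m0.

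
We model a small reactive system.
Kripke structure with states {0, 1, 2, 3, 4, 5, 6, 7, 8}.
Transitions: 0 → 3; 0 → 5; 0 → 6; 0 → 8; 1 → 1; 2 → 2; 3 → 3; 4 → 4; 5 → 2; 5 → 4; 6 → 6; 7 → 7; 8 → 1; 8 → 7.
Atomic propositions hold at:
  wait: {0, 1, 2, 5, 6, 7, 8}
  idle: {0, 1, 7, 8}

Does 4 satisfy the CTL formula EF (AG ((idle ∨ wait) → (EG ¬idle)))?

Yes

Sat(idle ∨ wait) = {0, 1, 2, 5, 6, 7, 8}
Sat(¬idle) = {2, 3, 4, 5, 6}
EG ¬idle: greatest fixpoint, start Z0 = {2, 3, 4, 5, 6}, keep only states in Sat with some successor in Z. Already a fixed point.
Sat(EG ¬idle) = {2, 3, 4, 5, 6}
Sat((idle ∨ wait) → (EG ¬idle)) = {2, 3, 4, 5, 6}
AG ((idle ∨ wait) → (EG ¬idle)): greatest fixpoint, start Z0 = {2, 3, 4, 5, 6}, keep only states in Sat with every successor in Z. Already a fixed point.
Sat(AG ((idle ∨ wait) → (EG ¬idle))) = {2, 3, 4, 5, 6}
EF (AG ((idle ∨ wait) → (EG ¬idle))): least fixpoint, start Z0 = {2, 3, 4, 5, 6}, add states with some successor in Z. Z1 = {0, 2, 3, 4, 5, 6}; fixed.
Sat(EF (AG ((idle ∨ wait) → (EG ¬idle)))) = {0, 2, 3, 4, 5, 6}
4 ∈ Sat(EF (AG ((idle ∨ wait) → (EG ¬idle)))) = {0, 2, 3, 4, 5, 6}, so the formula holds at 4.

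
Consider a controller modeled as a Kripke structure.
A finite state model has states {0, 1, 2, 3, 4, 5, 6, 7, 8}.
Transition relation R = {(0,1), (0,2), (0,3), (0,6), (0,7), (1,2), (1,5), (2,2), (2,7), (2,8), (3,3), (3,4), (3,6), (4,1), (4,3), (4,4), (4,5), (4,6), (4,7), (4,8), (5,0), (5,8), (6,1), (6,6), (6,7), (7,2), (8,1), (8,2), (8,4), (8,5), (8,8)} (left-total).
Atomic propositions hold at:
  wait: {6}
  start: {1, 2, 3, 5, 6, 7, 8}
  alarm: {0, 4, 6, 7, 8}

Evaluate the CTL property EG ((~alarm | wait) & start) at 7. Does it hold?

No

Sat(~alarm) = {1, 2, 3, 5}
Sat(~alarm | wait) = {1, 2, 3, 5, 6}
Sat((~alarm | wait) & start) = {1, 2, 3, 5, 6}
EG ((~alarm | wait) & start): greatest fixpoint, start Z0 = {1, 2, 3, 5, 6}, keep only states in Sat with some successor in Z. Z1 = {1, 2, 3, 6}; fixed.
Sat(EG ((~alarm | wait) & start)) = {1, 2, 3, 6}
7 ∉ Sat(EG ((~alarm | wait) & start)) = {1, 2, 3, 6}, so the formula does not hold at 7.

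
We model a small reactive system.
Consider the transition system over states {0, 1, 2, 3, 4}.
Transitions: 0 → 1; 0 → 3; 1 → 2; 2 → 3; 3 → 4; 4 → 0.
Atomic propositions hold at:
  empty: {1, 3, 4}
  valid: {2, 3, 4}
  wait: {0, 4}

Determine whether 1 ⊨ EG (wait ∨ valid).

No

Sat(wait ∨ valid) = {0, 2, 3, 4}
EG (wait ∨ valid): greatest fixpoint, start Z0 = {0, 2, 3, 4}, keep only states in Sat with some successor in Z. Already a fixed point.
Sat(EG (wait ∨ valid)) = {0, 2, 3, 4}
1 ∉ Sat(EG (wait ∨ valid)) = {0, 2, 3, 4}, so the formula does not hold at 1.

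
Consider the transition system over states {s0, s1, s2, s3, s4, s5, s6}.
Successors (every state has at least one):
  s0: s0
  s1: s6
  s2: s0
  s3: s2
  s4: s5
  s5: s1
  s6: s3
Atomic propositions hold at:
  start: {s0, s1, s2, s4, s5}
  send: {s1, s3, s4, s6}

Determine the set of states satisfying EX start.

{s0, s2, s3, s4, s5}

Sat(EX start) = {s : some successor in {s0, s1, s2, s4, s5}} = {s0, s2, s3, s4, s5}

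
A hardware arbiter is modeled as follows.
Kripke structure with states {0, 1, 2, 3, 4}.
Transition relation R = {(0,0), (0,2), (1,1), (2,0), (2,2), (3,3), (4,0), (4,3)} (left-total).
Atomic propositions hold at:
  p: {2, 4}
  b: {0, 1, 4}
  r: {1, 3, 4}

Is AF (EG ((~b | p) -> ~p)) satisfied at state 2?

Sat(~b) = {2, 3}
Sat(~b | p) = {2, 3, 4}
Sat(~p) = {0, 1, 3}
Sat((~b | p) -> ~p) = {0, 1, 3}
EG ((~b | p) -> ~p): greatest fixpoint, start Z0 = {0, 1, 3}, keep only states in Sat with some successor in Z. Already a fixed point.
Sat(EG ((~b | p) -> ~p)) = {0, 1, 3}
AF (EG ((~b | p) -> ~p)): least fixpoint, start Z0 = {0, 1, 3}, add states with every successor in Z. Z1 = {0, 1, 3, 4}; fixed.
Sat(AF (EG ((~b | p) -> ~p))) = {0, 1, 3, 4}
2 ∉ Sat(AF (EG ((~b | p) -> ~p))) = {0, 1, 3, 4}, so the formula does not hold at 2.

No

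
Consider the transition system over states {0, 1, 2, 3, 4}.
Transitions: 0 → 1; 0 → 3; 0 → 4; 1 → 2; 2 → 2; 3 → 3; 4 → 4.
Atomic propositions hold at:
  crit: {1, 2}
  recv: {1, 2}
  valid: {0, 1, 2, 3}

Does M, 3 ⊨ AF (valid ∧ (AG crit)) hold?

AG crit: greatest fixpoint, start Z0 = {1, 2}, keep only states in Sat with every successor in Z. Already a fixed point.
Sat(AG crit) = {1, 2}
Sat(valid ∧ (AG crit)) = {1, 2}
AF (valid ∧ (AG crit)): least fixpoint, start Z0 = {1, 2}, add states with every successor in Z. Already a fixed point.
Sat(AF (valid ∧ (AG crit))) = {1, 2}
3 ∉ Sat(AF (valid ∧ (AG crit))) = {1, 2}, so the formula does not hold at 3.

No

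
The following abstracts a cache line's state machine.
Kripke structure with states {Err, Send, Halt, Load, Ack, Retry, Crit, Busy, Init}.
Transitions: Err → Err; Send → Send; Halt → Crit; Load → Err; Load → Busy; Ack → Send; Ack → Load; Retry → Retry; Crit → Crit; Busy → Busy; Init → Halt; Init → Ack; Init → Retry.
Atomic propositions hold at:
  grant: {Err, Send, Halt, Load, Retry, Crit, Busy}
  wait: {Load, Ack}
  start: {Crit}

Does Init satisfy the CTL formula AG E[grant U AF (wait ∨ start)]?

Sat(wait ∨ start) = {Load, Ack, Crit}
AF (wait ∨ start): least fixpoint, start Z0 = {Load, Ack, Crit}, add states with every successor in Z. Z1 = {Halt, Load, Ack, Crit}; fixed.
Sat(AF (wait ∨ start)) = {Halt, Load, Ack, Crit}
E[grant U AF (wait ∨ start)]: least fixpoint, start Z0 = Sat(AF (wait ∨ start)) = {Halt, Load, Ack, Crit}, add states in Sat(grant) with some successor in Z. Already a fixed point.
Sat(E[grant U AF (wait ∨ start)]) = {Halt, Load, Ack, Crit}
AG E[grant U AF (wait ∨ start)]: greatest fixpoint, start Z0 = {Halt, Load, Ack, Crit}, keep only states in Sat with every successor in Z. Z1 = {Halt, Crit}; fixed.
Sat(AG E[grant U AF (wait ∨ start)]) = {Halt, Crit}
Init ∉ Sat(AG E[grant U AF (wait ∨ start)]) = {Halt, Crit}, so the formula does not hold at Init.

No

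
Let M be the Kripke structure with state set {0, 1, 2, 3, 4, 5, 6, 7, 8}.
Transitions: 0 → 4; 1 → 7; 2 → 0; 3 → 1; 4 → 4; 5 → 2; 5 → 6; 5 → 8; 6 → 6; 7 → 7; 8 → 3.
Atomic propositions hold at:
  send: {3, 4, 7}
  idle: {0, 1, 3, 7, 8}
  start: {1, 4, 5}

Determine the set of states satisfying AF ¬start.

{0, 1, 2, 3, 5, 6, 7, 8}

Sat(¬start) = {0, 2, 3, 6, 7, 8}
AF ¬start: least fixpoint, start Z0 = {0, 2, 3, 6, 7, 8}, add states with every successor in Z. Z1 = {0, 1, 2, 3, 5, 6, 7, 8}; fixed.
Sat(AF ¬start) = {0, 1, 2, 3, 5, 6, 7, 8}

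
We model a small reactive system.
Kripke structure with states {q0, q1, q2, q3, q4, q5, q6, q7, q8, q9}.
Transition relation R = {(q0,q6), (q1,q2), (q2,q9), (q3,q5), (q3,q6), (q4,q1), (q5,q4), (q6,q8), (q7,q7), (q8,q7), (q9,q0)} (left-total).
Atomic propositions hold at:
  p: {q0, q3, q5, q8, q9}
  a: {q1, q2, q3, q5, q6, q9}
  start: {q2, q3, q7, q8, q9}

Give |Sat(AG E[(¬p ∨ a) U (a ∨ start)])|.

Sat(¬p) = {q1, q2, q4, q6, q7}
Sat(¬p ∨ a) = {q1, q2, q3, q4, q5, q6, q7, q9}
Sat(a ∨ start) = {q1, q2, q3, q5, q6, q7, q8, q9}
E[(¬p ∨ a) U (a ∨ start)]: least fixpoint, start Z0 = Sat((a ∨ start)) = {q1, q2, q3, q5, q6, q7, q8, q9}, add states in Sat(¬p ∨ a) with some successor in Z. Z1 = {q1, q2, q3, q4, q5, q6, q7, q8, q9}; fixed.
Sat(E[(¬p ∨ a) U (a ∨ start)]) = {q1, q2, q3, q4, q5, q6, q7, q8, q9}
AG E[(¬p ∨ a) U (a ∨ start)]: greatest fixpoint, start Z0 = {q1, q2, q3, q4, q5, q6, q7, q8, q9}, keep only states in Sat with every successor in Z. Z1 = {q1, q2, q3, q4, q5, q6, q7, q8}; Z2 = {q1, q3, q4, q5, q6, q7, q8}; Z3 = {q3, q4, q5, q6, q7, q8}; Z4 = {q3, q5, q6, q7, q8}; Z5 = {q3, q6, q7, q8}; Z6 = {q6, q7, q8}; fixed.
Sat(AG E[(¬p ∨ a) U (a ∨ start)]) = {q6, q7, q8}
|Sat(AG E[(¬p ∨ a) U (a ∨ start)])| = |{q6, q7, q8}| = 3.

3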